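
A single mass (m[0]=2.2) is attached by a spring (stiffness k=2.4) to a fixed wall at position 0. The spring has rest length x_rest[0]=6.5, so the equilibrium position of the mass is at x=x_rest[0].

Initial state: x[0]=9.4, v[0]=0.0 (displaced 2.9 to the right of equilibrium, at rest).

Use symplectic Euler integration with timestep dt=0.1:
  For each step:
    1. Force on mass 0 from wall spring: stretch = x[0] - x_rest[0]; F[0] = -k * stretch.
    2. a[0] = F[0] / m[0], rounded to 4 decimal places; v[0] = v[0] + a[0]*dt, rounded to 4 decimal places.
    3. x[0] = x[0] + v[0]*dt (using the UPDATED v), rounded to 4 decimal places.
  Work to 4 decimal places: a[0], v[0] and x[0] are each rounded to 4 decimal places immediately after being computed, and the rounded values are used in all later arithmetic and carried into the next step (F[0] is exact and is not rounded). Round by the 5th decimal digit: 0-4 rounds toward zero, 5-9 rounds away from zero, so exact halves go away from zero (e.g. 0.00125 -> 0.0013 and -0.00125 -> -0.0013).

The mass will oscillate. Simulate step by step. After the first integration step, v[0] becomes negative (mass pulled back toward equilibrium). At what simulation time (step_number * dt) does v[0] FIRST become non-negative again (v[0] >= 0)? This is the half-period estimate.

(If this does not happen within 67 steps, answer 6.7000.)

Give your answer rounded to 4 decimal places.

Answer: 3.1000

Derivation:
Step 0: x=[9.4000] v=[0.0000]
Step 1: x=[9.3684] v=[-0.3164]
Step 2: x=[9.3055] v=[-0.6293]
Step 3: x=[9.2120] v=[-0.9354]
Step 4: x=[9.0889] v=[-1.2313]
Step 5: x=[8.9375] v=[-1.5137]
Step 6: x=[8.7595] v=[-1.7796]
Step 7: x=[8.5569] v=[-2.0261]
Step 8: x=[8.3319] v=[-2.2505]
Step 9: x=[8.0869] v=[-2.4503]
Step 10: x=[7.8246] v=[-2.6234]
Step 11: x=[7.5478] v=[-2.7679]
Step 12: x=[7.2596] v=[-2.8822]
Step 13: x=[6.9631] v=[-2.9651]
Step 14: x=[6.6615] v=[-3.0156]
Step 15: x=[6.3582] v=[-3.0332]
Step 16: x=[6.0564] v=[-3.0177]
Step 17: x=[5.7595] v=[-2.9693]
Step 18: x=[5.4707] v=[-2.8885]
Step 19: x=[5.1931] v=[-2.7762]
Step 20: x=[4.9297] v=[-2.6336]
Step 21: x=[4.6835] v=[-2.4623]
Step 22: x=[4.4571] v=[-2.2641]
Step 23: x=[4.2530] v=[-2.0412]
Step 24: x=[4.0734] v=[-1.7961]
Step 25: x=[3.9203] v=[-1.5314]
Step 26: x=[3.7953] v=[-1.2500]
Step 27: x=[3.6998] v=[-0.9549]
Step 28: x=[3.6349] v=[-0.6494]
Step 29: x=[3.6012] v=[-0.3368]
Step 30: x=[3.5991] v=[-0.0206]
Step 31: x=[3.6287] v=[0.2959]
First v>=0 after going negative at step 31, time=3.1000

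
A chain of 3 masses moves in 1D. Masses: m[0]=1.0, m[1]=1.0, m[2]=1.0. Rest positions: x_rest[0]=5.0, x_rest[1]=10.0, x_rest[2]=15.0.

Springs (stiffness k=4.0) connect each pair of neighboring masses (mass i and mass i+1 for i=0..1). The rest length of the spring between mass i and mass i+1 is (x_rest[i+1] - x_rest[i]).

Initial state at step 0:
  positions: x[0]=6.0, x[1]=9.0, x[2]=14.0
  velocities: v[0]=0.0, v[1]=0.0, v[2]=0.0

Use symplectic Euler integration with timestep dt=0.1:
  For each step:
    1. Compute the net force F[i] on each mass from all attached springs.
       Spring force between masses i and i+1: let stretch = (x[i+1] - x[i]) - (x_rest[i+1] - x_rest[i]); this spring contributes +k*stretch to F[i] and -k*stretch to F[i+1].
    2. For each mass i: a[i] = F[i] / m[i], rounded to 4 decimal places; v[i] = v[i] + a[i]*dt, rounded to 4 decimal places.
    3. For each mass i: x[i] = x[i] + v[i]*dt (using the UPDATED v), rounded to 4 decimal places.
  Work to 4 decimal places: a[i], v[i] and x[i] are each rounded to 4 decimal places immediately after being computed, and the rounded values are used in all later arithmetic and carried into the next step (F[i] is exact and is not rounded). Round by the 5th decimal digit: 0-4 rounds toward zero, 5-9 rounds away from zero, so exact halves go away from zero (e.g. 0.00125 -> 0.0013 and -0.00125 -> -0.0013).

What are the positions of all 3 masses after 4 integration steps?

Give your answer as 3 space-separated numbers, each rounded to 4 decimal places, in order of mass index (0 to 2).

Step 0: x=[6.0000 9.0000 14.0000] v=[0.0000 0.0000 0.0000]
Step 1: x=[5.9200 9.0800 14.0000] v=[-0.8000 0.8000 0.0000]
Step 2: x=[5.7664 9.2304 14.0032] v=[-1.5360 1.5040 0.0320]
Step 3: x=[5.5514 9.4332 14.0155] v=[-2.1504 2.0275 0.1229]
Step 4: x=[5.2916 9.6640 14.0445] v=[-2.5977 2.3077 0.2900]

Answer: 5.2916 9.6640 14.0445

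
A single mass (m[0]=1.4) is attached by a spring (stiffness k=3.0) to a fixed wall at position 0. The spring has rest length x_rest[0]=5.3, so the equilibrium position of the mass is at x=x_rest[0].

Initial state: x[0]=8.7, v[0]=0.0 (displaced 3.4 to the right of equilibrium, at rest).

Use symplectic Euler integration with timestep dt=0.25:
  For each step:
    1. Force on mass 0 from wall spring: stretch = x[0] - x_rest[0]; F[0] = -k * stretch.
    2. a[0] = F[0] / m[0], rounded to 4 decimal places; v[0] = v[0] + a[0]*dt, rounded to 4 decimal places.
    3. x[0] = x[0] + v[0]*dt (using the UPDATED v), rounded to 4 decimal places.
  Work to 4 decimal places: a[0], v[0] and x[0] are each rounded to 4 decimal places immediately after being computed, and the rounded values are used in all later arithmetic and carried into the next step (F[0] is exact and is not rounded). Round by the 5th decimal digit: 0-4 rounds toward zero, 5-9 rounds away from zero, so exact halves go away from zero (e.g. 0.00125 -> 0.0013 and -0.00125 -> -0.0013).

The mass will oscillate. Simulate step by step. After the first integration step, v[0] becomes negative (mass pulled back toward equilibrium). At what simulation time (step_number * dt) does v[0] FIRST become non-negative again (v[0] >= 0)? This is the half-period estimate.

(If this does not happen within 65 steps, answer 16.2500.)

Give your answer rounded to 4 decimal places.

Answer: 2.2500

Derivation:
Step 0: x=[8.7000] v=[0.0000]
Step 1: x=[8.2447] v=[-1.8214]
Step 2: x=[7.3950] v=[-3.3989]
Step 3: x=[6.2647] v=[-4.5212]
Step 4: x=[5.0052] v=[-5.0380]
Step 5: x=[3.7852] v=[-4.8801]
Step 6: x=[2.7681] v=[-4.0686]
Step 7: x=[2.0901] v=[-2.7122]
Step 8: x=[1.8420] v=[-0.9926]
Step 9: x=[2.0570] v=[0.8599]
First v>=0 after going negative at step 9, time=2.2500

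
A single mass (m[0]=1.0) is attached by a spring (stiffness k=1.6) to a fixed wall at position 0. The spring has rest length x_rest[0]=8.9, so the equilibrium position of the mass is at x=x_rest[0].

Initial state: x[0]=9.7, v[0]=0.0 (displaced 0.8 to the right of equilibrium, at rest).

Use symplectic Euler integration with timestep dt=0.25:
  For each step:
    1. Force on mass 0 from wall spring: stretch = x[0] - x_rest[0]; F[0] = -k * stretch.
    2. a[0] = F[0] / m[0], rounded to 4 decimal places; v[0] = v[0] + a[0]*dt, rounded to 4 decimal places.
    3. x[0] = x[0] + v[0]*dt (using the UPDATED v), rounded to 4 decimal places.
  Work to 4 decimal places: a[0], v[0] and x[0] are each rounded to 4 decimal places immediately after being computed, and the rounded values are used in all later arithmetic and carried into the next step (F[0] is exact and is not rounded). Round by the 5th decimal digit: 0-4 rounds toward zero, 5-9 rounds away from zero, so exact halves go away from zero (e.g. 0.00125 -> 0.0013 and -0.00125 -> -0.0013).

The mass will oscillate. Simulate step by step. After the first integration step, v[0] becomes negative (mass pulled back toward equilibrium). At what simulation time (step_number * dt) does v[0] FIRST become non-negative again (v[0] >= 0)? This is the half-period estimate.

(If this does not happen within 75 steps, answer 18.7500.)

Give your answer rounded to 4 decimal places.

Step 0: x=[9.7000] v=[0.0000]
Step 1: x=[9.6200] v=[-0.3200]
Step 2: x=[9.4680] v=[-0.6080]
Step 3: x=[9.2592] v=[-0.8352]
Step 4: x=[9.0145] v=[-0.9789]
Step 5: x=[8.7583] v=[-1.0247]
Step 6: x=[8.5163] v=[-0.9680]
Step 7: x=[8.3127] v=[-0.8145]
Step 8: x=[8.1678] v=[-0.5796]
Step 9: x=[8.0961] v=[-0.2867]
Step 10: x=[8.1048] v=[0.0349]
First v>=0 after going negative at step 10, time=2.5000

Answer: 2.5000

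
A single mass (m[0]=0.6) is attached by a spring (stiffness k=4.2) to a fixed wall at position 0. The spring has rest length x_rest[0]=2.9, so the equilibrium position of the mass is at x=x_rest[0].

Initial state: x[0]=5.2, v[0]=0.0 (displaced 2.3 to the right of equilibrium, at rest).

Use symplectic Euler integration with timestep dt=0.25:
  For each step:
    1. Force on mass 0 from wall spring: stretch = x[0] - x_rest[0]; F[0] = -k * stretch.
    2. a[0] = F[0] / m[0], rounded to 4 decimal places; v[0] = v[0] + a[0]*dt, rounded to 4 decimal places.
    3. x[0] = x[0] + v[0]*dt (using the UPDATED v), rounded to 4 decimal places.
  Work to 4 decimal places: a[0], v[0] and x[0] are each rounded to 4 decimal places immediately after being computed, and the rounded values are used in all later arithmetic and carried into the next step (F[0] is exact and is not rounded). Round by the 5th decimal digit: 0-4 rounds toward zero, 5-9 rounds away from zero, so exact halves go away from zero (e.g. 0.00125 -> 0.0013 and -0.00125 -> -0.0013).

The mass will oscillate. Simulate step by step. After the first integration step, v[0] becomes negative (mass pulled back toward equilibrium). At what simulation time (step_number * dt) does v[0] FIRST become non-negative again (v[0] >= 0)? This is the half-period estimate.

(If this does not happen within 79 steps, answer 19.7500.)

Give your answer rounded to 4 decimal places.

Answer: 1.2500

Derivation:
Step 0: x=[5.2000] v=[0.0000]
Step 1: x=[4.1938] v=[-4.0250]
Step 2: x=[2.6215] v=[-6.2892]
Step 3: x=[1.1711] v=[-5.8018]
Step 4: x=[0.4771] v=[-2.7762]
Step 5: x=[0.8431] v=[1.4639]
First v>=0 after going negative at step 5, time=1.2500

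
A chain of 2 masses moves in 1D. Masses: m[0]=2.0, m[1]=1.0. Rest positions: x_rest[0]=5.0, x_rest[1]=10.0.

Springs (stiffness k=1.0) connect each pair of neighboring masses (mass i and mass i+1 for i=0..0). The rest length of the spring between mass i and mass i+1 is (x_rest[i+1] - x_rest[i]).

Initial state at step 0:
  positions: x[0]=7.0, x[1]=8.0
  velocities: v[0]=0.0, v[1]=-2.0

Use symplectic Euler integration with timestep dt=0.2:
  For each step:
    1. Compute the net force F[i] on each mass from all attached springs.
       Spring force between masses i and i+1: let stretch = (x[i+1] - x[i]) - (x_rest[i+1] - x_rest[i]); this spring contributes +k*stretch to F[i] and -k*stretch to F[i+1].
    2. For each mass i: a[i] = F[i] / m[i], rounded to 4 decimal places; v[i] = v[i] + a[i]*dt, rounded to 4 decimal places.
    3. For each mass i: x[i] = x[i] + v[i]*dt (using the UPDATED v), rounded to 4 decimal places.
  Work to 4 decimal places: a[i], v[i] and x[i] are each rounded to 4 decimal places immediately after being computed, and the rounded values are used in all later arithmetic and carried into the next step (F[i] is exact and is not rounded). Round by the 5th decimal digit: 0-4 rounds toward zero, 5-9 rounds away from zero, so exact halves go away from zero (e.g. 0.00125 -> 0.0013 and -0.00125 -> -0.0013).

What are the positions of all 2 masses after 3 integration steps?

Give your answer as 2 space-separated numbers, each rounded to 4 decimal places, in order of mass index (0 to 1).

Step 0: x=[7.0000 8.0000] v=[0.0000 -2.0000]
Step 1: x=[6.9200 7.7600] v=[-0.4000 -1.2000]
Step 2: x=[6.7568 7.6864] v=[-0.8160 -0.3680]
Step 3: x=[6.5122 7.7756] v=[-1.2230 0.4461]

Answer: 6.5122 7.7756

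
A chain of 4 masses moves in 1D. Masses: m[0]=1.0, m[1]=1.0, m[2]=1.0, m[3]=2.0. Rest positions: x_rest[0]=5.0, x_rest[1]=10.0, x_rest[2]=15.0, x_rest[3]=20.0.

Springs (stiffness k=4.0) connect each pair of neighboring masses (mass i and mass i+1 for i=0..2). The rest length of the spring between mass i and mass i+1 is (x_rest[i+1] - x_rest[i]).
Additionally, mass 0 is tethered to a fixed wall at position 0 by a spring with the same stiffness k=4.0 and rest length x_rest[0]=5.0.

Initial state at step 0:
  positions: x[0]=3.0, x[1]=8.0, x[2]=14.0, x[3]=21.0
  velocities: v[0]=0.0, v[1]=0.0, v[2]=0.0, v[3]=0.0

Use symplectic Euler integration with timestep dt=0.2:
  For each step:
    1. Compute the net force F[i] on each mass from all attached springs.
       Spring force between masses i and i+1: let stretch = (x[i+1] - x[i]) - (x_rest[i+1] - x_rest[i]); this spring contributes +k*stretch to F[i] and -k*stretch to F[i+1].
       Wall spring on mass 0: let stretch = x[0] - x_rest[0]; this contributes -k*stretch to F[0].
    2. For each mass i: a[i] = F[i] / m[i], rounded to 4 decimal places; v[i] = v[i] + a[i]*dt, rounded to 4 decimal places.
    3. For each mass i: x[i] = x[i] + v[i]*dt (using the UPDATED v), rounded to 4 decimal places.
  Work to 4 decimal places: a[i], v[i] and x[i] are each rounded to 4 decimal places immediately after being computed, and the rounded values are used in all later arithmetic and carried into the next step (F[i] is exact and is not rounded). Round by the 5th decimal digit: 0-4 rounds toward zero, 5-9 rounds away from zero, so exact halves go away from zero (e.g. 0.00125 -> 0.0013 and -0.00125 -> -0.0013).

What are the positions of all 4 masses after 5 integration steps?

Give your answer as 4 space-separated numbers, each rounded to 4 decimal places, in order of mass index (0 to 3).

Step 0: x=[3.0000 8.0000 14.0000 21.0000] v=[0.0000 0.0000 0.0000 0.0000]
Step 1: x=[3.3200 8.1600 14.1600 20.8400] v=[1.6000 0.8000 0.8000 -0.8000]
Step 2: x=[3.8832 8.5056 14.4288 20.5456] v=[2.8160 1.7280 1.3440 -1.4720]
Step 3: x=[4.5647 9.0593 14.7286 20.1619] v=[3.4074 2.7686 1.4989 -1.9187]
Step 4: x=[5.2350 9.8010 14.9906 19.7435] v=[3.3513 3.7084 1.3101 -2.0920]
Step 5: x=[5.7982 10.6425 15.1827 19.3449] v=[2.8161 4.2073 0.9607 -1.9932]

Answer: 5.7982 10.6425 15.1827 19.3449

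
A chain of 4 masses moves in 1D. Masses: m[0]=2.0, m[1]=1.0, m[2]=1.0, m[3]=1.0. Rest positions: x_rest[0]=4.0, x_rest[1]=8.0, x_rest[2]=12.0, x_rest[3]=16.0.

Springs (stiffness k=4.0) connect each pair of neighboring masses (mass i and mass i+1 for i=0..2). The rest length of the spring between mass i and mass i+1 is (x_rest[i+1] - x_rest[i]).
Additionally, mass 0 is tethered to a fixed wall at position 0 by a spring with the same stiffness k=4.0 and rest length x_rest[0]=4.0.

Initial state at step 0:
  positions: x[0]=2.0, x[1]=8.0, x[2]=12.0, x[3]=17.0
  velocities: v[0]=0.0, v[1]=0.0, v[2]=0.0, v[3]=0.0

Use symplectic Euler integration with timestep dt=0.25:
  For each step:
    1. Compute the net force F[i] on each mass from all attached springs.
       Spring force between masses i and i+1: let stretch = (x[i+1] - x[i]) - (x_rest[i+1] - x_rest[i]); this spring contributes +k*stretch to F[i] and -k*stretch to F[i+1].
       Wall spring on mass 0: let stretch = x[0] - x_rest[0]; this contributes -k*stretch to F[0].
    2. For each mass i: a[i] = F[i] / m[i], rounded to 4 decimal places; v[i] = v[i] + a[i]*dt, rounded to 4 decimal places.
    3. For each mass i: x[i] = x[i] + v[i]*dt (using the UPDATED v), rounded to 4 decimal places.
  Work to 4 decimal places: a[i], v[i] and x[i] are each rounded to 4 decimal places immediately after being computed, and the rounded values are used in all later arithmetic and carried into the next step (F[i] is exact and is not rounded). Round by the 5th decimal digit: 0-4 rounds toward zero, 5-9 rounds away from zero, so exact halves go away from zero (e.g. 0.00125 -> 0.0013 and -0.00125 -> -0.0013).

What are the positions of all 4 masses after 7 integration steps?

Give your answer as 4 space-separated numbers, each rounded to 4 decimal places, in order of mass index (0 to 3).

Answer: 5.3033 9.4938 11.2747 14.5015

Derivation:
Step 0: x=[2.0000 8.0000 12.0000 17.0000] v=[0.0000 0.0000 0.0000 0.0000]
Step 1: x=[2.5000 7.5000 12.2500 16.7500] v=[2.0000 -2.0000 1.0000 -1.0000]
Step 2: x=[3.3125 6.9375 12.4375 16.3750] v=[3.2500 -2.2500 0.7500 -1.5000]
Step 3: x=[4.1641 6.8438 12.2344 16.0156] v=[3.4063 -0.3750 -0.8125 -1.4375]
Step 4: x=[4.8301 7.4278 11.6289 15.7109] v=[2.6641 2.3359 -2.4219 -1.2187]
Step 5: x=[5.2171 8.4126 10.9937 15.3857] v=[1.5479 3.9393 -2.5410 -1.3007]
Step 6: x=[5.3514 9.2438 10.8112 14.9625] v=[0.5371 3.3249 -0.7301 -1.6927]
Step 7: x=[5.3033 9.4938 11.2747 14.5015] v=[-0.1924 0.9999 1.8538 -1.8440]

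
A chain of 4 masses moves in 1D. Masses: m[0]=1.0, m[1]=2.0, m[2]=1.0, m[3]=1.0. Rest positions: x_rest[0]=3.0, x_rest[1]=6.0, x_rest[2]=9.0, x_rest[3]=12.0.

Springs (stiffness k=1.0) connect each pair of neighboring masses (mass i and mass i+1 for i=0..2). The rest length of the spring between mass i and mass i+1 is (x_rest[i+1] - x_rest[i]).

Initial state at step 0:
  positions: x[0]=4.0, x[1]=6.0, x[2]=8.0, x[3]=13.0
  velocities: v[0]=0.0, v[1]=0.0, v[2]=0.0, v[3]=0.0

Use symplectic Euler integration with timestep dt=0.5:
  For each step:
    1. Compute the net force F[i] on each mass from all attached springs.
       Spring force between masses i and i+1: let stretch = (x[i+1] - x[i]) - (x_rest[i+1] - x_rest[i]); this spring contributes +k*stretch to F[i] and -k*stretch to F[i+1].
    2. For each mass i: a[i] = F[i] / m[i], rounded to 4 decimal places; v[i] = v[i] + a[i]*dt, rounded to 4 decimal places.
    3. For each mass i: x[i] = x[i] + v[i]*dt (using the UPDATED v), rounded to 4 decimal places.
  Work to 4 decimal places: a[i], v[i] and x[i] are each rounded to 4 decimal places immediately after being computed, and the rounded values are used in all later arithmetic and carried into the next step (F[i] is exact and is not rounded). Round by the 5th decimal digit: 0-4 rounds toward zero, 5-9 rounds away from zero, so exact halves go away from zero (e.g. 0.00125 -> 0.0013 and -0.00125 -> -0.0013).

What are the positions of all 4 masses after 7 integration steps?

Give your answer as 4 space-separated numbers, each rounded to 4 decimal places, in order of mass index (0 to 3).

Answer: 3.0594 6.4088 8.2553 12.8682

Derivation:
Step 0: x=[4.0000 6.0000 8.0000 13.0000] v=[0.0000 0.0000 0.0000 0.0000]
Step 1: x=[3.7500 6.0000 8.7500 12.5000] v=[-0.5000 0.0000 1.5000 -1.0000]
Step 2: x=[3.3125 6.0625 9.7500 11.8125] v=[-0.8750 0.1250 2.0000 -1.3750]
Step 3: x=[2.8125 6.2422 10.3438 11.3594] v=[-1.0000 0.3594 1.1875 -0.9063]
Step 4: x=[2.4199 6.5059 10.1661 11.4024] v=[-0.7852 0.5274 -0.3555 0.0859]
Step 5: x=[2.2988 6.7164 9.3824 11.8863] v=[-0.2422 0.4210 -1.5675 0.9678]
Step 6: x=[2.5321 6.7080 8.5581 12.4943] v=[0.4666 -0.0169 -1.6486 1.2159]
Step 7: x=[3.0594 6.4088 8.2553 12.8682] v=[1.0546 -0.5984 -0.6056 0.7478]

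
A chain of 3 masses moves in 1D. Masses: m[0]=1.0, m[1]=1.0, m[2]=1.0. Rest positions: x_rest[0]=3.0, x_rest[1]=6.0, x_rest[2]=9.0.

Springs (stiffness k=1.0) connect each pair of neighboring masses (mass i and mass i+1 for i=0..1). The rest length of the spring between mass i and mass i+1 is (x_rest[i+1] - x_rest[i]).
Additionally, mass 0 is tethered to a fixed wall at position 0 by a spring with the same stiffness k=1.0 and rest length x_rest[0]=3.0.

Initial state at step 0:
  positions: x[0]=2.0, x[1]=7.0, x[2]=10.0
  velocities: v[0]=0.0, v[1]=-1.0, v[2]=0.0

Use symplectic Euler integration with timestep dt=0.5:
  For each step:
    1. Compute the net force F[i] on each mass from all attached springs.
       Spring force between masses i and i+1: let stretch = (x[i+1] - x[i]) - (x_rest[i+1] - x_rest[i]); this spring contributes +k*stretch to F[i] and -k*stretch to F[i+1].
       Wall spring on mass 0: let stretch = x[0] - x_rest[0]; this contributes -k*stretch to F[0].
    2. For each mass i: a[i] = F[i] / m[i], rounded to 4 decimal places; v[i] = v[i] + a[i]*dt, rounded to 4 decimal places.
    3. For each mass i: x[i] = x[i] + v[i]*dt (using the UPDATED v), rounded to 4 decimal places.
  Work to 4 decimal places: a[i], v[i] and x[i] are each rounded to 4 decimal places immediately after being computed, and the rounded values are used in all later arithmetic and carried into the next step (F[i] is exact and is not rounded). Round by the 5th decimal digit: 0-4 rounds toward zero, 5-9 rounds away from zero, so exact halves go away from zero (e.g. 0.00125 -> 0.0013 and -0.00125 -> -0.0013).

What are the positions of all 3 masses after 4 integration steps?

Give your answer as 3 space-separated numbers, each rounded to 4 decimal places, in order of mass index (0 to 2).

Answer: 3.6329 5.7735 8.2227

Derivation:
Step 0: x=[2.0000 7.0000 10.0000] v=[0.0000 -1.0000 0.0000]
Step 1: x=[2.7500 6.0000 10.0000] v=[1.5000 -2.0000 0.0000]
Step 2: x=[3.6250 5.1875 9.7500] v=[1.7500 -1.6250 -0.5000]
Step 3: x=[3.9844 5.1250 9.1094] v=[0.7188 -0.1250 -1.2813]
Step 4: x=[3.6329 5.7735 8.2227] v=[-0.7031 1.2969 -1.7735]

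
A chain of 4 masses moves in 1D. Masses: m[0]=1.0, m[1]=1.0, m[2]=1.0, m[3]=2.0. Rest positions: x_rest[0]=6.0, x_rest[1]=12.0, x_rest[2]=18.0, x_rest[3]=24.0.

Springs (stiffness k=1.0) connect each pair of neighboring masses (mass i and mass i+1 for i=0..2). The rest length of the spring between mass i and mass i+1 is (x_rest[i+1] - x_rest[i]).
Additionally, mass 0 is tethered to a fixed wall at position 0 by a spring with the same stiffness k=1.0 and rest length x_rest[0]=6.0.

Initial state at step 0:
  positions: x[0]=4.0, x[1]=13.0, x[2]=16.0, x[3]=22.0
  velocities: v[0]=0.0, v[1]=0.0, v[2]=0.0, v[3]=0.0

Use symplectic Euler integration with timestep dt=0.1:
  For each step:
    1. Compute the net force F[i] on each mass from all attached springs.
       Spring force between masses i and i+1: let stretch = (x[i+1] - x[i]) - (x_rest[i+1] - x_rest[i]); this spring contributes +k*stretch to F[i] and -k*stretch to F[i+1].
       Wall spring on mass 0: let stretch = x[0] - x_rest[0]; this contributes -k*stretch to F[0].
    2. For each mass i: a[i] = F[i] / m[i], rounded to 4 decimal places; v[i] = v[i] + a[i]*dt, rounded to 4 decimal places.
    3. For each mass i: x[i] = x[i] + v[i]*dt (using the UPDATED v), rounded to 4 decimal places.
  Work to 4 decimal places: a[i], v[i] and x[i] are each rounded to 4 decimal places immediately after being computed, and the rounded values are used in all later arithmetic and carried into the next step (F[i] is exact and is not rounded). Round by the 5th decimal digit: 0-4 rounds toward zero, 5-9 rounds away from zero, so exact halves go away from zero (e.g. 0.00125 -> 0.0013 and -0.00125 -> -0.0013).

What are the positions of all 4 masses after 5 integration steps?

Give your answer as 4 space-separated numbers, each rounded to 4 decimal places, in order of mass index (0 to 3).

Step 0: x=[4.0000 13.0000 16.0000 22.0000] v=[0.0000 0.0000 0.0000 0.0000]
Step 1: x=[4.0500 12.9400 16.0300 22.0000] v=[0.5000 -0.6000 0.3000 0.0000]
Step 2: x=[4.1484 12.8220 16.0888 22.0002] v=[0.9840 -1.1800 0.5880 0.0015]
Step 3: x=[4.2921 12.6499 16.1741 22.0008] v=[1.4365 -1.7207 0.8525 0.0059]
Step 4: x=[4.4764 12.4295 16.2824 22.0023] v=[1.8431 -2.2041 1.0828 0.0146]
Step 5: x=[4.6955 12.1681 16.4094 22.0052] v=[2.1908 -2.6141 1.2695 0.0286]

Answer: 4.6955 12.1681 16.4094 22.0052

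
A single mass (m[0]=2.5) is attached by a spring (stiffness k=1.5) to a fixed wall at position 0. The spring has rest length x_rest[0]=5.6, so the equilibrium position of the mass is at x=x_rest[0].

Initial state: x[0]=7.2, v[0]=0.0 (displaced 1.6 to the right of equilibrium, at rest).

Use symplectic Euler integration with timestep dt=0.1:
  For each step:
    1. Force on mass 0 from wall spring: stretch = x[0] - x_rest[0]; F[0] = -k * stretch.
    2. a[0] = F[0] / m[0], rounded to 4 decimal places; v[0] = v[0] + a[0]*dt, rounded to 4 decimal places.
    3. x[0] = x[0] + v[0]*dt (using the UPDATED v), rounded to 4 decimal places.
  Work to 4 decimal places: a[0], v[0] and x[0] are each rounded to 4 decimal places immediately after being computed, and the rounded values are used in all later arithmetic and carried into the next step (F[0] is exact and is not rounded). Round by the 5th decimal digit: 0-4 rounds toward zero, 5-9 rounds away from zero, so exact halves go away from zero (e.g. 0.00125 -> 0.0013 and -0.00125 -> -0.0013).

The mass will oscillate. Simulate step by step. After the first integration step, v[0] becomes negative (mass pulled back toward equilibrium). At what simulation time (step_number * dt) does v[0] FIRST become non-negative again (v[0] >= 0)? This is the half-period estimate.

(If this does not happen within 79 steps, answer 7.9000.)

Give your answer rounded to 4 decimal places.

Step 0: x=[7.2000] v=[0.0000]
Step 1: x=[7.1904] v=[-0.0960]
Step 2: x=[7.1713] v=[-0.1914]
Step 3: x=[7.1427] v=[-0.2857]
Step 4: x=[7.1049] v=[-0.3783]
Step 5: x=[7.0580] v=[-0.4686]
Step 6: x=[7.0024] v=[-0.5561]
Step 7: x=[6.9384] v=[-0.6402]
Step 8: x=[6.8664] v=[-0.7205]
Step 9: x=[6.7868] v=[-0.7965]
Step 10: x=[6.7000] v=[-0.8677]
Step 11: x=[6.6066] v=[-0.9337]
Step 12: x=[6.5072] v=[-0.9941]
Step 13: x=[6.4024] v=[-1.0485]
Step 14: x=[6.2927] v=[-1.0966]
Step 15: x=[6.1789] v=[-1.1382]
Step 16: x=[6.0616] v=[-1.1729]
Step 17: x=[5.9415] v=[-1.2006]
Step 18: x=[5.8194] v=[-1.2211]
Step 19: x=[5.6960] v=[-1.2343]
Step 20: x=[5.5720] v=[-1.2401]
Step 21: x=[5.4482] v=[-1.2384]
Step 22: x=[5.3253] v=[-1.2293]
Step 23: x=[5.2040] v=[-1.2128]
Step 24: x=[5.0851] v=[-1.1890]
Step 25: x=[4.9693] v=[-1.1581]
Step 26: x=[4.8573] v=[-1.1203]
Step 27: x=[4.7497] v=[-1.0757]
Step 28: x=[4.6472] v=[-1.0247]
Step 29: x=[4.5505] v=[-0.9675]
Step 30: x=[4.4601] v=[-0.9045]
Step 31: x=[4.3765] v=[-0.8361]
Step 32: x=[4.3002] v=[-0.7627]
Step 33: x=[4.2317] v=[-0.6847]
Step 34: x=[4.1714] v=[-0.6026]
Step 35: x=[4.1197] v=[-0.5169]
Step 36: x=[4.0769] v=[-0.4281]
Step 37: x=[4.0432] v=[-0.3367]
Step 38: x=[4.0189] v=[-0.2433]
Step 39: x=[4.0041] v=[-0.1484]
Step 40: x=[3.9988] v=[-0.0527]
Step 41: x=[4.0031] v=[0.0434]
First v>=0 after going negative at step 41, time=4.1000

Answer: 4.1000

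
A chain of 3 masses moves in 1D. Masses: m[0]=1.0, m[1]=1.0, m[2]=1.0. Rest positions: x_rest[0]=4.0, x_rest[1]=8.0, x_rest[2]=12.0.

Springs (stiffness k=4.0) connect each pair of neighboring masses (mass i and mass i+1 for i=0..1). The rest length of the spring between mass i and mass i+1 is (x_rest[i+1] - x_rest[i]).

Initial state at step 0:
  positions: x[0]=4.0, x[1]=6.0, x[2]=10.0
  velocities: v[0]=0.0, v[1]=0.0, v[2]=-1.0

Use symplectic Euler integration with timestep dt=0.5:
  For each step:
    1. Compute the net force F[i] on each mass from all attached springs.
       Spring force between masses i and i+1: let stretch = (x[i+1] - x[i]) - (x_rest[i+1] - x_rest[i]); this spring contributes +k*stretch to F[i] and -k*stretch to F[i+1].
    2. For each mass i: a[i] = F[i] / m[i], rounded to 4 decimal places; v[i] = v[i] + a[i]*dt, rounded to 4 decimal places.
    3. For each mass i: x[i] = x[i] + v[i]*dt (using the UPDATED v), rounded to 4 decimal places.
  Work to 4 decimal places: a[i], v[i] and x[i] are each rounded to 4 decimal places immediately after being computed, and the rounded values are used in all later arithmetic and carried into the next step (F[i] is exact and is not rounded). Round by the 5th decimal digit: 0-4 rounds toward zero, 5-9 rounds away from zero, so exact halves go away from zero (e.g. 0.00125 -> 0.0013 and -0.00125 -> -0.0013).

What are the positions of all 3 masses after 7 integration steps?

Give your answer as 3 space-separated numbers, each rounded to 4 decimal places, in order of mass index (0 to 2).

Answer: 1.0000 7.0000 8.5000

Derivation:
Step 0: x=[4.0000 6.0000 10.0000] v=[0.0000 0.0000 -1.0000]
Step 1: x=[2.0000 8.0000 9.5000] v=[-4.0000 4.0000 -1.0000]
Step 2: x=[2.0000 5.5000 11.5000] v=[0.0000 -5.0000 4.0000]
Step 3: x=[1.5000 5.5000 11.5000] v=[-1.0000 0.0000 0.0000]
Step 4: x=[1.0000 7.5000 9.5000] v=[-1.0000 4.0000 -4.0000]
Step 5: x=[3.0000 5.0000 9.5000] v=[4.0000 -5.0000 0.0000]
Step 6: x=[3.0000 5.0000 9.0000] v=[0.0000 0.0000 -1.0000]
Step 7: x=[1.0000 7.0000 8.5000] v=[-4.0000 4.0000 -1.0000]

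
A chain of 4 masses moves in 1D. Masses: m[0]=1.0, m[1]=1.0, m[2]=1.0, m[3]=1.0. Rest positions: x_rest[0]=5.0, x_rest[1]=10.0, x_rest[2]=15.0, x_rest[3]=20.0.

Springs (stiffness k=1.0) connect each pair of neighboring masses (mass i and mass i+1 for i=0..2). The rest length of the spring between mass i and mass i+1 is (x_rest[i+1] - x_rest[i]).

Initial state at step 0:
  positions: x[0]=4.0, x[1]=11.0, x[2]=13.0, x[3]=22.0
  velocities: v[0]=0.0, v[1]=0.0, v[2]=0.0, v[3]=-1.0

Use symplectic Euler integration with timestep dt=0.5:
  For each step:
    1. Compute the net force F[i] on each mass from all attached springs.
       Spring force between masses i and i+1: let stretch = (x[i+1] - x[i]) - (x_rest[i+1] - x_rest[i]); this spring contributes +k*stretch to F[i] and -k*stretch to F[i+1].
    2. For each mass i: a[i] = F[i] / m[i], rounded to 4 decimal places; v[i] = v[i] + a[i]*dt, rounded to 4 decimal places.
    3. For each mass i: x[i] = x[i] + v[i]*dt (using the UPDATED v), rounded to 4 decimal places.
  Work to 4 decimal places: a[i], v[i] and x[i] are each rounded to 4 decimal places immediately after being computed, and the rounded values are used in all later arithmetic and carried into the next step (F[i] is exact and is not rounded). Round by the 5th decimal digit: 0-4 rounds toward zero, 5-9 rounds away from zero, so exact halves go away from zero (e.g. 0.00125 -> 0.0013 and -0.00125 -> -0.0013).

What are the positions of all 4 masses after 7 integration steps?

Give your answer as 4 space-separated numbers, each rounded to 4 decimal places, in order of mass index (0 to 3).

Step 0: x=[4.0000 11.0000 13.0000 22.0000] v=[0.0000 0.0000 0.0000 -1.0000]
Step 1: x=[4.5000 9.7500 14.7500 20.5000] v=[1.0000 -2.5000 3.5000 -3.0000]
Step 2: x=[5.0625 8.4375 16.6875 18.8125] v=[1.1250 -2.6250 3.8750 -3.3750]
Step 3: x=[5.2188 8.3438 17.0938 17.8438] v=[0.3125 -0.1875 0.8125 -1.9375]
Step 4: x=[4.9063 9.6563 15.5001 17.9376] v=[-0.6250 2.6250 -3.1875 0.1875]
Step 5: x=[4.5313 11.2423 13.0548 18.6720] v=[-0.7500 3.1719 -4.8907 1.4688]
Step 6: x=[4.5841 11.6037 11.5606 19.2521] v=[0.1055 0.7227 -2.9884 1.1602]
Step 7: x=[5.1418 10.1994 12.0001 19.1593] v=[1.1153 -2.8087 0.8789 -0.1856]

Answer: 5.1418 10.1994 12.0001 19.1593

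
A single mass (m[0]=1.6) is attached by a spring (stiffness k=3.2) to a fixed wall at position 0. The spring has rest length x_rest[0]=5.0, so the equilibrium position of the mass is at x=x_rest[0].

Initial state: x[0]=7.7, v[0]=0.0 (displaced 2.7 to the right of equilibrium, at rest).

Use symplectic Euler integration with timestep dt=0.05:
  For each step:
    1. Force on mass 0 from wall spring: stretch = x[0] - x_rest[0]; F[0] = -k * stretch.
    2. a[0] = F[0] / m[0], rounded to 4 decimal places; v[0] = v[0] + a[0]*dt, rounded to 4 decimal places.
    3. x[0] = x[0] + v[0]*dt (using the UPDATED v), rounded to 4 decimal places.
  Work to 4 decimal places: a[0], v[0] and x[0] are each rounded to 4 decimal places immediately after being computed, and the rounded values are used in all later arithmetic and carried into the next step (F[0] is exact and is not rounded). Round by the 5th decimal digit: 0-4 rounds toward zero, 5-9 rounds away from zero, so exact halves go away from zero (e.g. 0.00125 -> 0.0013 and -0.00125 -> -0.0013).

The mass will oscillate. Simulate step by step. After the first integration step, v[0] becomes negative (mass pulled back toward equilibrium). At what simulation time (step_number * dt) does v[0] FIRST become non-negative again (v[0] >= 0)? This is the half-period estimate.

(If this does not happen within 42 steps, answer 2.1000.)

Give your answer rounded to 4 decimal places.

Step 0: x=[7.7000] v=[0.0000]
Step 1: x=[7.6865] v=[-0.2700]
Step 2: x=[7.6596] v=[-0.5387]
Step 3: x=[7.6194] v=[-0.8047]
Step 4: x=[7.5661] v=[-1.0666]
Step 5: x=[7.4999] v=[-1.3232]
Step 6: x=[7.4212] v=[-1.5732]
Step 7: x=[7.3304] v=[-1.8153]
Step 8: x=[7.2280] v=[-2.0483]
Step 9: x=[7.1144] v=[-2.2711]
Step 10: x=[6.9903] v=[-2.4825]
Step 11: x=[6.8562] v=[-2.6815]
Step 12: x=[6.7128] v=[-2.8671]
Step 13: x=[6.5609] v=[-3.0384]
Step 14: x=[6.4012] v=[-3.1945]
Step 15: x=[6.2345] v=[-3.3346]
Step 16: x=[6.0616] v=[-3.4581]
Step 17: x=[5.8834] v=[-3.5643]
Step 18: x=[5.7008] v=[-3.6526]
Step 19: x=[5.5147] v=[-3.7227]
Step 20: x=[5.3260] v=[-3.7742]
Step 21: x=[5.1357] v=[-3.8068]
Step 22: x=[4.9447] v=[-3.8204]
Step 23: x=[4.7540] v=[-3.8149]
Step 24: x=[4.5645] v=[-3.7903]
Step 25: x=[4.3772] v=[-3.7468]
Step 26: x=[4.1930] v=[-3.6845]
Step 27: x=[4.0128] v=[-3.6038]
Step 28: x=[3.8375] v=[-3.5051]
Step 29: x=[3.6681] v=[-3.3889]
Step 30: x=[3.5053] v=[-3.2557]
Step 31: x=[3.3500] v=[-3.1062]
Step 32: x=[3.2029] v=[-2.9412]
Step 33: x=[3.0648] v=[-2.7615]
Step 34: x=[2.9364] v=[-2.5680]
Step 35: x=[2.8183] v=[-2.3616]
Step 36: x=[2.7111] v=[-2.1434]
Step 37: x=[2.6154] v=[-1.9145]
Step 38: x=[2.5316] v=[-1.6760]
Step 39: x=[2.4601] v=[-1.4292]
Step 40: x=[2.4013] v=[-1.1752]
Step 41: x=[2.3555] v=[-0.9153]
Step 42: x=[2.3230] v=[-0.6509]
v[0] did not become non-negative within 42 steps; using fallback time=2.1000

Answer: 2.1000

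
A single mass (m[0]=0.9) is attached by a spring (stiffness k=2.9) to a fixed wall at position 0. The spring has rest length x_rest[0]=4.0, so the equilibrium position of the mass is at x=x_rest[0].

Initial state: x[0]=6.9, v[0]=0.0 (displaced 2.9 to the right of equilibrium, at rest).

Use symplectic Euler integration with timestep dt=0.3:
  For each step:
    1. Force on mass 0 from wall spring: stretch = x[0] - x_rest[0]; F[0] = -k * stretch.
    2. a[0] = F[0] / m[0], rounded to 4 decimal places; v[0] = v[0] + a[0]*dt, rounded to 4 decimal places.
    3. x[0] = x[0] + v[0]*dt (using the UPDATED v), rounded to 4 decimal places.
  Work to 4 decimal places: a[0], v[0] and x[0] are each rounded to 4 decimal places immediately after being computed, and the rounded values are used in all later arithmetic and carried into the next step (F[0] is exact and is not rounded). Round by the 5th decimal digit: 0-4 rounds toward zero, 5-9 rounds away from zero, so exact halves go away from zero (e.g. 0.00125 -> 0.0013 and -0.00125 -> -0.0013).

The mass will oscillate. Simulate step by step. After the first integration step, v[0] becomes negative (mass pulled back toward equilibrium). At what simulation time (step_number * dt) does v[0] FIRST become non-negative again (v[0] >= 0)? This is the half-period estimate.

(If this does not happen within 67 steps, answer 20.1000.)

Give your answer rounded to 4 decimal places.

Step 0: x=[6.9000] v=[0.0000]
Step 1: x=[6.0590] v=[-2.8033]
Step 2: x=[4.6209] v=[-4.7937]
Step 3: x=[3.0027] v=[-5.3939]
Step 4: x=[1.6737] v=[-4.4299]
Step 5: x=[1.0194] v=[-2.1811]
Step 6: x=[1.2295] v=[0.7002]
First v>=0 after going negative at step 6, time=1.8000

Answer: 1.8000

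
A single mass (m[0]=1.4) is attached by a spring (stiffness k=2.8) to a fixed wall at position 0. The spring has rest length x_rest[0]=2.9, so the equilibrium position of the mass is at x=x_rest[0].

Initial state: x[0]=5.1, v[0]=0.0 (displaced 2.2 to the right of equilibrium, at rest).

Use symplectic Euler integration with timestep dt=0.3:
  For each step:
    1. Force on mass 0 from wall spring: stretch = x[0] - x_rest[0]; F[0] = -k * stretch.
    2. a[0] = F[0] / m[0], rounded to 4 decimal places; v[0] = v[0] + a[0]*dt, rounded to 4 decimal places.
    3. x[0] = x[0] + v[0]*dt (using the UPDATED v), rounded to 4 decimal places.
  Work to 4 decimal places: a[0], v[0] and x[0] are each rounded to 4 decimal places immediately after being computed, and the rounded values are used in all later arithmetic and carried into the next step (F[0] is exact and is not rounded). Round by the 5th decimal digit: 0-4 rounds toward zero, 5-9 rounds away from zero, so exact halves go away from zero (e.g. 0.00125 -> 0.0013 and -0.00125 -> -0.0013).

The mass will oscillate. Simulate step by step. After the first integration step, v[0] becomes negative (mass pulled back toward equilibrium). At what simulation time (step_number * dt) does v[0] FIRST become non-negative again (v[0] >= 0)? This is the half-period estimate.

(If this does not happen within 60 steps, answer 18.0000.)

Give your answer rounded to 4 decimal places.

Step 0: x=[5.1000] v=[0.0000]
Step 1: x=[4.7040] v=[-1.3200]
Step 2: x=[3.9833] v=[-2.4024]
Step 3: x=[3.0676] v=[-3.0524]
Step 4: x=[2.1217] v=[-3.1530]
Step 5: x=[1.3159] v=[-2.6860]
Step 6: x=[0.7953] v=[-1.7355]
Step 7: x=[0.6535] v=[-0.4727]
Step 8: x=[0.9161] v=[0.8752]
First v>=0 after going negative at step 8, time=2.4000

Answer: 2.4000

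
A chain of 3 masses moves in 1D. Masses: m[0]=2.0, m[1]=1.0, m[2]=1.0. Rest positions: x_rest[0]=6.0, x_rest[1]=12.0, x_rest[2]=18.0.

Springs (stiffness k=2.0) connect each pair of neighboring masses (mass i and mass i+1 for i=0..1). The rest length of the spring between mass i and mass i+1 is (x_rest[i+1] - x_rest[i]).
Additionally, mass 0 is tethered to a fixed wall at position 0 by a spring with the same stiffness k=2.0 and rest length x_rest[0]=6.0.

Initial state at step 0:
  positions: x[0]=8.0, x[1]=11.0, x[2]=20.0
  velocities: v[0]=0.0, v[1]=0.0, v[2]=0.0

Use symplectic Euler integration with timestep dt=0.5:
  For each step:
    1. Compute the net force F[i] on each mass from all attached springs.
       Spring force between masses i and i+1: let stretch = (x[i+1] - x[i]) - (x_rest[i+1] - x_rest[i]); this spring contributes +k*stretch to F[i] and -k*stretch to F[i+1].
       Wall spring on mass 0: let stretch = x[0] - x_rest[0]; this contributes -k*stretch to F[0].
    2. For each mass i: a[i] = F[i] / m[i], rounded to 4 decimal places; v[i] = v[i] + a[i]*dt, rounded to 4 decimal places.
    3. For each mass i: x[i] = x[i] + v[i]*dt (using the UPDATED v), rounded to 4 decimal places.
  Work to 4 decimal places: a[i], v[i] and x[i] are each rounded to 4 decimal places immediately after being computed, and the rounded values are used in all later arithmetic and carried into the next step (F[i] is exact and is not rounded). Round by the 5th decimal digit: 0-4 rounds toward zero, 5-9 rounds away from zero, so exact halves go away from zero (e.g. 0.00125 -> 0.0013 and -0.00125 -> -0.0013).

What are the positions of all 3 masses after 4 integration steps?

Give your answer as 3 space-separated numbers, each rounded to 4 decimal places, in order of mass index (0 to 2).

Step 0: x=[8.0000 11.0000 20.0000] v=[0.0000 0.0000 0.0000]
Step 1: x=[6.7500 14.0000 18.5000] v=[-2.5000 6.0000 -3.0000]
Step 2: x=[5.6250 15.6250 17.7500] v=[-2.2500 3.2500 -1.5000]
Step 3: x=[5.5938 13.3125 18.9375] v=[-0.0625 -4.6250 2.3750]
Step 4: x=[6.0938 9.9532 20.3125] v=[1.0000 -6.7187 2.7500]

Answer: 6.0938 9.9532 20.3125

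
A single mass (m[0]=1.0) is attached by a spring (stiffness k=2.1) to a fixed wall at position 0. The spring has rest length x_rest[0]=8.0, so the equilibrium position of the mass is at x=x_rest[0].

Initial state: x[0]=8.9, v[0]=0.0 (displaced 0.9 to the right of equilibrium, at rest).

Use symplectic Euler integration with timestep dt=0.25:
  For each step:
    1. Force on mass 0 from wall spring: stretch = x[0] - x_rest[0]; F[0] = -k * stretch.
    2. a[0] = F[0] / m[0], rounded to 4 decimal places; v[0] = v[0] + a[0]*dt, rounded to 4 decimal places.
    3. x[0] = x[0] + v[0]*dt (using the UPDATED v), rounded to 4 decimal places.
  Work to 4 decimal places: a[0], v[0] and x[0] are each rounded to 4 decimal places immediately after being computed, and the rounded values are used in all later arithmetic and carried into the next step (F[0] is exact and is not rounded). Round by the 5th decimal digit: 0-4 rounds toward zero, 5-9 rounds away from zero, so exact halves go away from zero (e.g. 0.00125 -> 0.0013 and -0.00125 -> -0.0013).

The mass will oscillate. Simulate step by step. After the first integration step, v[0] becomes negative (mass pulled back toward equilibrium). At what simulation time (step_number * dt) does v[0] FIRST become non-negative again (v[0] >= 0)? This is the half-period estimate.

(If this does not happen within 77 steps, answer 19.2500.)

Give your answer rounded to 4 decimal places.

Step 0: x=[8.9000] v=[0.0000]
Step 1: x=[8.7819] v=[-0.4725]
Step 2: x=[8.5612] v=[-0.8830]
Step 3: x=[8.2668] v=[-1.1776]
Step 4: x=[7.9374] v=[-1.3177]
Step 5: x=[7.6162] v=[-1.2848]
Step 6: x=[7.3454] v=[-1.0833]
Step 7: x=[7.1605] v=[-0.7396]
Step 8: x=[7.0858] v=[-0.2989]
Step 9: x=[7.1311] v=[0.1811]
First v>=0 after going negative at step 9, time=2.2500

Answer: 2.2500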